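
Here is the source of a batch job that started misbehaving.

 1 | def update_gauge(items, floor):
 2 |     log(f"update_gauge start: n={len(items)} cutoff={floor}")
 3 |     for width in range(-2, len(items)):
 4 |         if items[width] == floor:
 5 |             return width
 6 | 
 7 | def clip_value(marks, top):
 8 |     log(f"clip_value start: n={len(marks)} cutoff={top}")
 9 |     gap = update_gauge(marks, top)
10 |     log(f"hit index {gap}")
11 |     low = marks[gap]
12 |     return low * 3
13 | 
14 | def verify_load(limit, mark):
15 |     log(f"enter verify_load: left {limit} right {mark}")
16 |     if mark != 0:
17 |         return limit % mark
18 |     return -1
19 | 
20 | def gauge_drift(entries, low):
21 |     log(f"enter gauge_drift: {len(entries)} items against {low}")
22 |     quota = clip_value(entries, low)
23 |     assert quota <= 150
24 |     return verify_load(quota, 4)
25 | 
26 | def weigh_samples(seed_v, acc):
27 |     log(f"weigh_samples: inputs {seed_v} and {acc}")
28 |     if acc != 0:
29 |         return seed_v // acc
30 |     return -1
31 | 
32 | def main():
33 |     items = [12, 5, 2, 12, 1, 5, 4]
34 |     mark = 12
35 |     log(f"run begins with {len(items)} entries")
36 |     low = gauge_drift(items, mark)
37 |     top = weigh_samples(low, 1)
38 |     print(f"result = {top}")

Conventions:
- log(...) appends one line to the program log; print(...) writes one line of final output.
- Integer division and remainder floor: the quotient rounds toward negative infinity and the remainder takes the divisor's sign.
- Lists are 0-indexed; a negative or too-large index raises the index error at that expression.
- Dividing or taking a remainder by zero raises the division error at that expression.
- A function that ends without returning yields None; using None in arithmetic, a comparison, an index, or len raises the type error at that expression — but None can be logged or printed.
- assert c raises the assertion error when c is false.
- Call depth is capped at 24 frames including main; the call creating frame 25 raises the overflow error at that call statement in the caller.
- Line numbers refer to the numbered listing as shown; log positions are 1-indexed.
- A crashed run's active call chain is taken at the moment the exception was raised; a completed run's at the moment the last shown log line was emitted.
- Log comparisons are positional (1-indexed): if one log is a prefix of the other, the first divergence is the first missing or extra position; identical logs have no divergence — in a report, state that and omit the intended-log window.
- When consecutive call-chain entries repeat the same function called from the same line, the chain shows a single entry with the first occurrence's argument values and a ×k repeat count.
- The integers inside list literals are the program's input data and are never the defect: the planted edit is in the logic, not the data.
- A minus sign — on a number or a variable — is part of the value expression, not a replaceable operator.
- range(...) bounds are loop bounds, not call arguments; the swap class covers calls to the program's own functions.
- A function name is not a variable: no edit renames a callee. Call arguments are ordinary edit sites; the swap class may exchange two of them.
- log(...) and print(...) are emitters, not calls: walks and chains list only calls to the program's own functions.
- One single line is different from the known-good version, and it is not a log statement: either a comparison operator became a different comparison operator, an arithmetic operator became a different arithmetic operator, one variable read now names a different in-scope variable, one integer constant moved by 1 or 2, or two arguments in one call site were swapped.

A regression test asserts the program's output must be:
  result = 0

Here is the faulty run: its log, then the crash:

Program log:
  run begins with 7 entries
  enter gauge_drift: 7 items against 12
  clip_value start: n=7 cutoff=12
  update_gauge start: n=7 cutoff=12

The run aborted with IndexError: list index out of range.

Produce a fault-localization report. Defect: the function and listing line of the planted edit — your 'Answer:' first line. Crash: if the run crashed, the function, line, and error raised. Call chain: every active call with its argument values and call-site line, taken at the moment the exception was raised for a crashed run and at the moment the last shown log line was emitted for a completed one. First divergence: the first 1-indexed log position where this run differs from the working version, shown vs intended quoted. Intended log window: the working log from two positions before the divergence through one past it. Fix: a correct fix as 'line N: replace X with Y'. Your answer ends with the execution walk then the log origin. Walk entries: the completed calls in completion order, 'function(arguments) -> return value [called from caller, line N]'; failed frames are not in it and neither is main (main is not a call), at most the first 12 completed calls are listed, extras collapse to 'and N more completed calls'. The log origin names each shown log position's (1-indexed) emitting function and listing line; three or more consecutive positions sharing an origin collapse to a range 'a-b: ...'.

Answer: the defect is in update_gauge at line 3.
The tell: The faulty run's log stops after 4 lines; the working version's next line would be 'hit index 0'.
Crash: update_gauge, line 4, IndexError.
Call chain: main -> gauge_drift([12, 5, 2, 12, 1, 5, 4], 12) (called at line 36) -> clip_value([12, 5, 2, 12, 1, 5, 4], 12) (called at line 22) -> update_gauge([12, 5, 2, 12, 1, 5, 4], 12) (called at line 9).
First divergence: position 5 — after 4 matching lines the faulty run goes silent; intended next line 'hit index 0'.
Intended log window:
  3: clip_value start: n=7 cutoff=12
  4: update_gauge start: n=7 cutoff=12
  5: hit index 0
  6: enter verify_load: left 36 right 4
Execution walk:
  (no call completed)
Origin of each log line:
  1: emitted by main (line 35)
  2: emitted by gauge_drift (line 21)
  3: emitted by clip_value (line 8)
  4: emitted by update_gauge (line 2)
A correct fix: line 3: replace `-2` with `0`.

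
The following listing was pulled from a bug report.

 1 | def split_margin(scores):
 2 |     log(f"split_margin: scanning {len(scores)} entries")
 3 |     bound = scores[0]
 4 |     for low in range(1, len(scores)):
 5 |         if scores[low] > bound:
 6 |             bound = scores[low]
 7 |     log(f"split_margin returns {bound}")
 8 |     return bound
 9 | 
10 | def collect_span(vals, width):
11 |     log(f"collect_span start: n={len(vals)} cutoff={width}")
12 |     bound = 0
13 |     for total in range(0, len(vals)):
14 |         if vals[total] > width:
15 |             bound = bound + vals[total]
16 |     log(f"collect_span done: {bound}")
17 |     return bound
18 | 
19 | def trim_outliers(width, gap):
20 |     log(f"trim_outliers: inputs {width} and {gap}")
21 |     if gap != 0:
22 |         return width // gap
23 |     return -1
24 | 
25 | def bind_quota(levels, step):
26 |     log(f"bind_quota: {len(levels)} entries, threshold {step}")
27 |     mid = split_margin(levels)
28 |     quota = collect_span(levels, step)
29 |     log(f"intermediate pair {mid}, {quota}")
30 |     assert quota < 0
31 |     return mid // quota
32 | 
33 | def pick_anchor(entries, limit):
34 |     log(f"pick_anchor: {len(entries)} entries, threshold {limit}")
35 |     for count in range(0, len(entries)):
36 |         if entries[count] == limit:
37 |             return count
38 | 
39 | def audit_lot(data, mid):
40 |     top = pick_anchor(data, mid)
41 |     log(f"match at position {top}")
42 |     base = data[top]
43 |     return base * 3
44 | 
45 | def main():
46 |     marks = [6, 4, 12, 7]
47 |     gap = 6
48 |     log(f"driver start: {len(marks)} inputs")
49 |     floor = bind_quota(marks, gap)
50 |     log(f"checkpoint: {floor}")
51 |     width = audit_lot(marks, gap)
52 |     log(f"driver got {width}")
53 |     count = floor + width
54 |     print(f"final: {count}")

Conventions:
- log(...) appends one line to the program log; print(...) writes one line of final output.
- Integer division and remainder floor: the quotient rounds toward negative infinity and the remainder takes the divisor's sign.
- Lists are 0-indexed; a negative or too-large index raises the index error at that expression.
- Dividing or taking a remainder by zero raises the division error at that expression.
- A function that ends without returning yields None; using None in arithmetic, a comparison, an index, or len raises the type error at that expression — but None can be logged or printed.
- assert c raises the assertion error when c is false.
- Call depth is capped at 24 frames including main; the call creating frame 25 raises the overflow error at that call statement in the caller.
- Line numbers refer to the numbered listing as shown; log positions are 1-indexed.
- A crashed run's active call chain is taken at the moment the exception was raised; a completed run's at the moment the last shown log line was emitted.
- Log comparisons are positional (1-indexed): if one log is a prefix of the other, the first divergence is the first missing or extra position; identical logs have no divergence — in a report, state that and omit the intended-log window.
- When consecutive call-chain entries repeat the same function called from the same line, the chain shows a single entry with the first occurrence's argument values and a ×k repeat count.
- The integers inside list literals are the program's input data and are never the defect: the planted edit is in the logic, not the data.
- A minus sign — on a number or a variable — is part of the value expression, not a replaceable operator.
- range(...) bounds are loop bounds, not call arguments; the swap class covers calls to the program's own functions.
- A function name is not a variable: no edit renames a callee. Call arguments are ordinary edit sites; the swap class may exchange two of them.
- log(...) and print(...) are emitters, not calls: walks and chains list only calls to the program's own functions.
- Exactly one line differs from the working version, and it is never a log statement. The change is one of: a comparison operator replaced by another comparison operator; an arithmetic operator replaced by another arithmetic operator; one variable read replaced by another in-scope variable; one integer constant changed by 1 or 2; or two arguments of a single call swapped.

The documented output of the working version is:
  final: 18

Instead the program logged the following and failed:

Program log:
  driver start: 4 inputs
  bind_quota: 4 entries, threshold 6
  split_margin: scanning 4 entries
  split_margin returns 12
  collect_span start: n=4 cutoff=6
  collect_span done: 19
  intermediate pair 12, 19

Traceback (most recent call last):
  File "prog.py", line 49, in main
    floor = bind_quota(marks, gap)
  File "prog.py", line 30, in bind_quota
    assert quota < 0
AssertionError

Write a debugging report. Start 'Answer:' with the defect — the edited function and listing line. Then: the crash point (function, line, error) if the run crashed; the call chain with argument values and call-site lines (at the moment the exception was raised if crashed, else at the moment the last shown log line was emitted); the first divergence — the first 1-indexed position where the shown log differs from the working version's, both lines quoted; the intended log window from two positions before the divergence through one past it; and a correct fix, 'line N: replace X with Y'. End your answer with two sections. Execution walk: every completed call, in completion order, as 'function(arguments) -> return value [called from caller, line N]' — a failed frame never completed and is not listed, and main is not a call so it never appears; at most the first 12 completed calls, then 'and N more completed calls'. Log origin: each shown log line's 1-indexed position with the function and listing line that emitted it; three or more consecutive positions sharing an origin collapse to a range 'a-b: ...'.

Answer: the defect is in bind_quota at line 30.
Key fact: Only 7 log lines were emitted before the run died; the intended continuation was 'checkpoint: 0'.
Crash: bind_quota, line 30, AssertionError.
Call chain: main -> bind_quota([6, 4, 12, 7], 6) (called at line 49).
First divergence: position 8; the shown log stops at 7 lines while the working version next logs 'checkpoint: 0'.
Intended log window:
  6: collect_span done: 19
  7: intermediate pair 12, 19
  8: checkpoint: 0
  9: pick_anchor: 4 entries, threshold 6
Execution walk:
  split_margin([6, 4, 12, 7]) -> 12  [called from bind_quota, line 27]
  collect_span([6, 4, 12, 7], 6) -> 19  [called from bind_quota, line 28]
Log origins:
  1: from main, line 48
  2: from bind_quota, line 26
  3: from split_margin, line 2
  4: from split_margin, line 7
  5: from collect_span, line 11
  6: from collect_span, line 16
  7: from bind_quota, line 29
A correct fix: line 30: replace `<` with `>`.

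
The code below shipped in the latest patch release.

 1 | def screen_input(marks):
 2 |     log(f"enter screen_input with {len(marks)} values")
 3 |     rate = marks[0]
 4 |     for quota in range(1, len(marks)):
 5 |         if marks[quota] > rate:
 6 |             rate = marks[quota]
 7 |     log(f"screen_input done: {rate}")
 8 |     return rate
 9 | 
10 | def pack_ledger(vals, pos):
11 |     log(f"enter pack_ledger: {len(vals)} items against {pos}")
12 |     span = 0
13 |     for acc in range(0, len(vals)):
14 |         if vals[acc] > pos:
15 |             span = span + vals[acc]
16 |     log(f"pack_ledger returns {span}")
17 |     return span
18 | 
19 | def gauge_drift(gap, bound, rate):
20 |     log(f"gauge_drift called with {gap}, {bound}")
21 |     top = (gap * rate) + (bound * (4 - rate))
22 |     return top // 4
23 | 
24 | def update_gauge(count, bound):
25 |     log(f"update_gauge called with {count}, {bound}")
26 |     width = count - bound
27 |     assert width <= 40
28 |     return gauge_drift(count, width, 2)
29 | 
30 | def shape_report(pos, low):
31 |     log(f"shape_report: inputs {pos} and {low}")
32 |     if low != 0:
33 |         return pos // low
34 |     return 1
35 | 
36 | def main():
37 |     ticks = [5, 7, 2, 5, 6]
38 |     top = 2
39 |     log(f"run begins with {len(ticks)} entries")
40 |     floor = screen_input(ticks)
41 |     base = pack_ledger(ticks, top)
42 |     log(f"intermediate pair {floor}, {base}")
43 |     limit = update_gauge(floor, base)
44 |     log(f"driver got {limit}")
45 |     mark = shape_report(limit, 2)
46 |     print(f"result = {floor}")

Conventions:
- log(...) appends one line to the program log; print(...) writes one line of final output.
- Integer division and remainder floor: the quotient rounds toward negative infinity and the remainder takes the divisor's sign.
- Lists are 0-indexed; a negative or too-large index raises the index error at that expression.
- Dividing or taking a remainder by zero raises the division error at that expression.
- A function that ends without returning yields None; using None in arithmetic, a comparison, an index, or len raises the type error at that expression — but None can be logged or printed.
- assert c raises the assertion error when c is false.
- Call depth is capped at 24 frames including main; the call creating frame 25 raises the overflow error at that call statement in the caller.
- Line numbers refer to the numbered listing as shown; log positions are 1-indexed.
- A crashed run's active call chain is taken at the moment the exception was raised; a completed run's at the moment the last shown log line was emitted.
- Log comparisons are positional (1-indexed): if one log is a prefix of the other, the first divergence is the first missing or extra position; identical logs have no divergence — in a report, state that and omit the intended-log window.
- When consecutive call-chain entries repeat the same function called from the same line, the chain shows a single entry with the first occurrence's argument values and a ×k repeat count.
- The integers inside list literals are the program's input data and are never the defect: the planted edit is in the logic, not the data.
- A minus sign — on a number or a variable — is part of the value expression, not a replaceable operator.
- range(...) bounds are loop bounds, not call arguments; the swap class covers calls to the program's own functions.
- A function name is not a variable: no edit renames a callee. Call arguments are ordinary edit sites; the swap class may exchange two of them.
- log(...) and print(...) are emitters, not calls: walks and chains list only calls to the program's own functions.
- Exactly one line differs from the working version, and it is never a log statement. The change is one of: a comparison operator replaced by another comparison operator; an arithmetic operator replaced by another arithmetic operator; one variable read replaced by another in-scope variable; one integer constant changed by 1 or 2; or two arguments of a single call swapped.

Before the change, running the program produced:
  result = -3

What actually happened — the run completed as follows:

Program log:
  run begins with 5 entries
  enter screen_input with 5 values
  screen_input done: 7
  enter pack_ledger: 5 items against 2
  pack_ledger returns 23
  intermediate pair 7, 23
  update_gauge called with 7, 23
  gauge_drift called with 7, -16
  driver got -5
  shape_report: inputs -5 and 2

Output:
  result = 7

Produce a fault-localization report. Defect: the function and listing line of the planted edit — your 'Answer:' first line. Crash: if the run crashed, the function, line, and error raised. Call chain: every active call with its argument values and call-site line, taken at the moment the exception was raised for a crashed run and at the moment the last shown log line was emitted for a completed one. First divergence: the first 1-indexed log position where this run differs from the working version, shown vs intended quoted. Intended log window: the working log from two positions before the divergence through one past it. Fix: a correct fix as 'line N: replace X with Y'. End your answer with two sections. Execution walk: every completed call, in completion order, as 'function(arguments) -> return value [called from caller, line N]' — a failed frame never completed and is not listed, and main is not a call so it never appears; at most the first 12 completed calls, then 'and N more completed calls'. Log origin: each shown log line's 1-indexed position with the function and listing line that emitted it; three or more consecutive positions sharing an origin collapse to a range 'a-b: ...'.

Answer: the defect is in main at line 46.
Core observation: Nothing in the log betrays the bug — only the output does.
Call chain: main -> shape_report(-5, 2) (called at line 45).
First divergence: none — the logs agree in full.
Execution walk:
  screen_input([5, 7, 2, 5, 6]) -> 7  [called from main, line 40]
  pack_ledger([5, 7, 2, 5, 6], 2) -> 23  [called from main, line 41]
  gauge_drift(7, -16, 2) -> -5  [called from update_gauge, line 28]
  update_gauge(7, 23) -> -5  [called from main, line 43]
  shape_report(-5, 2) -> -3  [called from main, line 45]
Log origin:
  1: from main, line 39
  2: from screen_input, line 2
  3: from screen_input, line 7
  4: from pack_ledger, line 11
  5: from pack_ledger, line 16
  6: from main, line 42
  7: from update_gauge, line 25
  8: from gauge_drift, line 20
  9: from main, line 44
  10: from shape_report, line 31
A correct fix: line 46: replace `floor` with `mark`.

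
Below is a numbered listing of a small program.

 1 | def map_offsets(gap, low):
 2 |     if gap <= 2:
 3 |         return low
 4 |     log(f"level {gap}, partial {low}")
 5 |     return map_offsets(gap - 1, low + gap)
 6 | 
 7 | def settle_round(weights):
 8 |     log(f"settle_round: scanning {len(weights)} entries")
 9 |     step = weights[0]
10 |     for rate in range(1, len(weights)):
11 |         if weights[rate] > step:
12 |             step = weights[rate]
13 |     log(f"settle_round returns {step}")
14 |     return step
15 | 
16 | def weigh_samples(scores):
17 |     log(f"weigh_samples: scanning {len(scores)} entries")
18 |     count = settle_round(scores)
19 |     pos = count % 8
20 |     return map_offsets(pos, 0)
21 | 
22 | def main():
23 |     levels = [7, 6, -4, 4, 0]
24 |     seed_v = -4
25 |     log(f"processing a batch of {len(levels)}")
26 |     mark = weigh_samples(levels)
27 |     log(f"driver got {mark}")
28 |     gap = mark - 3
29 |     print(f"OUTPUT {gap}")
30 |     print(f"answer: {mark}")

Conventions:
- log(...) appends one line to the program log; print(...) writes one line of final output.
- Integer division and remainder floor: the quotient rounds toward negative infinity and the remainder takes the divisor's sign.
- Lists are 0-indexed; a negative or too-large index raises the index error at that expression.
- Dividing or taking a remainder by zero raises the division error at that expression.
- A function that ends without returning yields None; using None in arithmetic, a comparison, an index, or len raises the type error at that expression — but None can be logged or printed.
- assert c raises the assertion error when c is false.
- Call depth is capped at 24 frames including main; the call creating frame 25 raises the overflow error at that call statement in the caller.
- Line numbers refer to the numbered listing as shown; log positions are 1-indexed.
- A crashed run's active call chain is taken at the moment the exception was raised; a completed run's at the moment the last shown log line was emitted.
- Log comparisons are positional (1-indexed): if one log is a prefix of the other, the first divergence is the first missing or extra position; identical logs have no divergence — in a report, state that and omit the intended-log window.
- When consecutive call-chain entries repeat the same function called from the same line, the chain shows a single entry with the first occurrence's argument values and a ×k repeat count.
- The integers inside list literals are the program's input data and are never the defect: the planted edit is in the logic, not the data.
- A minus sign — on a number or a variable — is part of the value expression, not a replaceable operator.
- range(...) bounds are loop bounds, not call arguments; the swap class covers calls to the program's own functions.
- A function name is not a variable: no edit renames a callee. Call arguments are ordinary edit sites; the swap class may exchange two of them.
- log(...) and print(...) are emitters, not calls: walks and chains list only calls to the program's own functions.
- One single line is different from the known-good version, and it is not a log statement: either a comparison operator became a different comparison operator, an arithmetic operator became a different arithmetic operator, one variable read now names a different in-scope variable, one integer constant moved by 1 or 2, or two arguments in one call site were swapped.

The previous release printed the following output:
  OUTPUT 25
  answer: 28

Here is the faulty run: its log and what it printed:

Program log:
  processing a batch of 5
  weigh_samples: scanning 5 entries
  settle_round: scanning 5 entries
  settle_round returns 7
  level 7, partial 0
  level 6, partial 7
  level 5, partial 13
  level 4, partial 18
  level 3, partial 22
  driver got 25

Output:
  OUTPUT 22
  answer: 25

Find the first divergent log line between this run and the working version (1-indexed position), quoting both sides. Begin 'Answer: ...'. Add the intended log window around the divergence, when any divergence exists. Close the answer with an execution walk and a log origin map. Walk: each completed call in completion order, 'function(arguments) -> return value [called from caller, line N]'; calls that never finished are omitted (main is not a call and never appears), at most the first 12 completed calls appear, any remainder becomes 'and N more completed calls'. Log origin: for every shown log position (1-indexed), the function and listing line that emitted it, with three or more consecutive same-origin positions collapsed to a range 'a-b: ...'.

Answer: position 10; shown 'driver got 25' vs intended 'level 2, partial 25'.
Intended log window:
  8: level 4, partial 18
  9: level 3, partial 22
  10: level 2, partial 25
  11: level 1, partial 27
Execution walk:
  settle_round([7, 6, -4, 4, 0]) -> 7  [called from weigh_samples, line 18]
  map_offsets(2, 25) -> 25  [called from map_offsets, line 5]
  map_offsets(3, 22) -> 25  [called from map_offsets, line 5]
  map_offsets(4, 18) -> 25  [called from map_offsets, line 5]
  map_offsets(5, 13) -> 25  [called from map_offsets, line 5]
  map_offsets(6, 7) -> 25  [called from map_offsets, line 5]
  map_offsets(7, 0) -> 25  [called from weigh_samples, line 20]
  weigh_samples([7, 6, -4, 4, 0]) -> 25  [called from main, line 26]
Origin of each log line:
  1: logged in main at line 25
  2: logged in weigh_samples at line 17
  3: logged in settle_round at line 8
  4: logged in settle_round at line 13
  5-9: logged in map_offsets at line 4
  10: logged in main at line 27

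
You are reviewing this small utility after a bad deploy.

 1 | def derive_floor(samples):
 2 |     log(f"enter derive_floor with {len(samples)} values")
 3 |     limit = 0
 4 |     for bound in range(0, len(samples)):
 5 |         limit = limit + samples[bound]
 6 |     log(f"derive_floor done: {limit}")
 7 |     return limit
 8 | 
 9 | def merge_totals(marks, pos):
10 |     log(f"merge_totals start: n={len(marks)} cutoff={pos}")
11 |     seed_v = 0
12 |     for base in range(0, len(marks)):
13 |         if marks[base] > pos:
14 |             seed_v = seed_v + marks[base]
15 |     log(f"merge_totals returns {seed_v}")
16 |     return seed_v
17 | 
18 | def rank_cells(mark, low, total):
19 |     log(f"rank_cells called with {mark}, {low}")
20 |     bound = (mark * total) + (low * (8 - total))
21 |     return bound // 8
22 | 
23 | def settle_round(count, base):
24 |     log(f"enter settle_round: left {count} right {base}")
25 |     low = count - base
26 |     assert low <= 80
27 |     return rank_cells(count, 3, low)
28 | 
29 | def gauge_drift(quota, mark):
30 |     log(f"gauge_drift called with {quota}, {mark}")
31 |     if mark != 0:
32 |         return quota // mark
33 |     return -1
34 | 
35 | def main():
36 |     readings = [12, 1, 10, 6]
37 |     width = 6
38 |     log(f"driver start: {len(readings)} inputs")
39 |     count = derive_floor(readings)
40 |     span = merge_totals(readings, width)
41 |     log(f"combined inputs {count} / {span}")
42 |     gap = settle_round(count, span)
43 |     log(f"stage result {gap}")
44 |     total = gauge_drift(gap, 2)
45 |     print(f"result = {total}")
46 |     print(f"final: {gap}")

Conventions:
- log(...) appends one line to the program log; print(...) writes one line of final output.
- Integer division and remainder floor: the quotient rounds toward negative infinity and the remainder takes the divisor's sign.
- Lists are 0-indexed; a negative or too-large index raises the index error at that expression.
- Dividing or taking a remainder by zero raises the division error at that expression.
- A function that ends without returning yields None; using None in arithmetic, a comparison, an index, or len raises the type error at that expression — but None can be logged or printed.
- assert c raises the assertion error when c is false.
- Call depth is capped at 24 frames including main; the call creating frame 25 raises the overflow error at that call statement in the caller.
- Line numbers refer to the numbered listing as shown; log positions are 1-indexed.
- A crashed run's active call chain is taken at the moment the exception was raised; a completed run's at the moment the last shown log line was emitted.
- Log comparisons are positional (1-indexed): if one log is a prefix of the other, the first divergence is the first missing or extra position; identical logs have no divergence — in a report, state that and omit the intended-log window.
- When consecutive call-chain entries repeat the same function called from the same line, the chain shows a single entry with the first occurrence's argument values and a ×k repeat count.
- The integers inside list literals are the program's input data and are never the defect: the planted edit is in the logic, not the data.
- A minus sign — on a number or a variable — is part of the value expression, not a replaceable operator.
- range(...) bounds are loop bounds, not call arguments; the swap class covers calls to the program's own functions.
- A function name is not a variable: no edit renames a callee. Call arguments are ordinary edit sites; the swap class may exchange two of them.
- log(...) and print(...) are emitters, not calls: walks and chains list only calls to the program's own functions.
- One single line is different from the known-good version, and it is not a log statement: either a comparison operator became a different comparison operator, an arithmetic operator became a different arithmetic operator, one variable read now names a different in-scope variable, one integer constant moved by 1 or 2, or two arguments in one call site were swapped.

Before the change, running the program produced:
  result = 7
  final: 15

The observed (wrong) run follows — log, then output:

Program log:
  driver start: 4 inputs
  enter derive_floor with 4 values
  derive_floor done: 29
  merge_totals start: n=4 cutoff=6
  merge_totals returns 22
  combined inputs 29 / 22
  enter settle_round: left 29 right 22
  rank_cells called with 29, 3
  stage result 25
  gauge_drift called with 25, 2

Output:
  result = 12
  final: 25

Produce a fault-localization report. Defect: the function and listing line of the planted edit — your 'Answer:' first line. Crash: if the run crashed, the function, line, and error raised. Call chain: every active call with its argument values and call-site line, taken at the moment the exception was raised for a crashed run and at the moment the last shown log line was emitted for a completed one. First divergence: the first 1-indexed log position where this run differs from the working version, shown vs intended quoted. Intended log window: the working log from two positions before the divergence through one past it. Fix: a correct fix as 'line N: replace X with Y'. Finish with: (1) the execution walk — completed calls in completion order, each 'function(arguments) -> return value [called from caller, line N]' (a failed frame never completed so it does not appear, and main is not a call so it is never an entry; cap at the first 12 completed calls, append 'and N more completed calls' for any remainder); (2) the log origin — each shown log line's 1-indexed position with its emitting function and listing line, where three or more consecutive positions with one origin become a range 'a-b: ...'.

Answer: the defect is in settle_round at line 27.
The tell: At log position 8 the runs split — shown 'rank_cells called with 29, 3', but the working version logs 'rank_cells called with 29, 7'.
Call chain: main -> gauge_drift(25, 2) (called at line 44).
First divergence: position 8 — shown 'rank_cells called with 29, 3', intended 'rank_cells called with 29, 7'.
Intended log window:
  6: combined inputs 29 / 22
  7: enter settle_round: left 29 right 22
  8: rank_cells called with 29, 7
  9: stage result 15
Execution walk:
  derive_floor([12, 1, 10, 6]) -> 29  [called from main, line 39]
  merge_totals([12, 1, 10, 6], 6) -> 22  [called from main, line 40]
  rank_cells(29, 3, 7) -> 25  [called from settle_round, line 27]
  settle_round(29, 22) -> 25  [called from main, line 42]
  gauge_drift(25, 2) -> 12  [called from main, line 44]
Log origin:
  1: logged in main at line 38
  2: logged in derive_floor at line 2
  3: logged in derive_floor at line 6
  4: logged in merge_totals at line 10
  5: logged in merge_totals at line 15
  6: logged in main at line 41
  7: logged in settle_round at line 24
  8: logged in rank_cells at line 19
  9: logged in main at line 43
  10: logged in gauge_drift at line 30
A correct fix: line 27: replace `rank_cells(count, 3, low)` with `rank_cells(count, low, 3)`.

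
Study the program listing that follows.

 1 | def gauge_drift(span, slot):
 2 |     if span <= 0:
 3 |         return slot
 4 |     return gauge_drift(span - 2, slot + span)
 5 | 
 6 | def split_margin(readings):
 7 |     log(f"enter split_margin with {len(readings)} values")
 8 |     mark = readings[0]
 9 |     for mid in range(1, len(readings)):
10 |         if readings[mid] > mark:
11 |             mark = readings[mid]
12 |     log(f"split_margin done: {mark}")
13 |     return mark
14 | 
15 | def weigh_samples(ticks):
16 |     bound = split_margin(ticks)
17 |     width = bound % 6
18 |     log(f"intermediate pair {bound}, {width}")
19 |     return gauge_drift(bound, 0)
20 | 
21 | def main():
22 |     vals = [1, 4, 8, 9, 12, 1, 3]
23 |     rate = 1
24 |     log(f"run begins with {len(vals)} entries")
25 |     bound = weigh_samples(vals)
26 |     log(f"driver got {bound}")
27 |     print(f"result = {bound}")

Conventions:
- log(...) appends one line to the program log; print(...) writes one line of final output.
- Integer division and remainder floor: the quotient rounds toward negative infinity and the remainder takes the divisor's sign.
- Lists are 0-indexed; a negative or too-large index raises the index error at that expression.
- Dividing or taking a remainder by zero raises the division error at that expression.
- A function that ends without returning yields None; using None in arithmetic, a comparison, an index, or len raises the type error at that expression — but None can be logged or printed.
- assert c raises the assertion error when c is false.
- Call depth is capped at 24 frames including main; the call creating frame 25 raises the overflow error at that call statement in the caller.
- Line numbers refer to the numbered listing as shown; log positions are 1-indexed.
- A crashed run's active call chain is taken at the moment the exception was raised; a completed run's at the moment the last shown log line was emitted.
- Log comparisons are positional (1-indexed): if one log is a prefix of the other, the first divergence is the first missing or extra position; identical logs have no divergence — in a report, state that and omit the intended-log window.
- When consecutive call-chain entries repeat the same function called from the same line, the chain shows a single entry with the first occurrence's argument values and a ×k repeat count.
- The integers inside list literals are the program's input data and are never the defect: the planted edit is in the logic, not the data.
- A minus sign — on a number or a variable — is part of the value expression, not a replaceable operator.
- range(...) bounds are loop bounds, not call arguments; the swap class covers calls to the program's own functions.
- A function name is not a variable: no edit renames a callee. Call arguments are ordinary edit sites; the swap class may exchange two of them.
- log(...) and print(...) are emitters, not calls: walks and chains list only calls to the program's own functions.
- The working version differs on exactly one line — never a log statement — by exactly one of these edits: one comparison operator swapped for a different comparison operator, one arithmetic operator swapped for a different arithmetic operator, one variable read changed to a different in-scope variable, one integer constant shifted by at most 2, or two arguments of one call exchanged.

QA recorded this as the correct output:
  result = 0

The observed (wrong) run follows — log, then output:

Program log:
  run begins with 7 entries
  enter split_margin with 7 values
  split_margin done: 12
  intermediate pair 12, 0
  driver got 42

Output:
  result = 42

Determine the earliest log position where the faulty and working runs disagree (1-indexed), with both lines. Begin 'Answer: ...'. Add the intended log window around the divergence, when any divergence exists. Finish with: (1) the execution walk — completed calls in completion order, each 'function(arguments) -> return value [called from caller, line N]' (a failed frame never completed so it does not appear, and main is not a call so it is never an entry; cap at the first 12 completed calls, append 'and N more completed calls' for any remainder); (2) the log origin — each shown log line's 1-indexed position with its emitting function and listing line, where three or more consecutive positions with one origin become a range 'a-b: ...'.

Answer: position 5; shown 'driver got 42' vs intended 'driver got 0'.
Intended log window:
  3: split_margin done: 12
  4: intermediate pair 12, 0
  5: driver got 0
Execution walk:
  split_margin([1, 4, 8, 9, 12, 1, 3]) -> 12  [called from weigh_samples, line 16]
  gauge_drift(0, 42) -> 42  [called from gauge_drift, line 4]
  gauge_drift(2, 40) -> 42  [called from gauge_drift, line 4]
  gauge_drift(4, 36) -> 42  [called from gauge_drift, line 4]
  gauge_drift(6, 30) -> 42  [called from gauge_drift, line 4]
  gauge_drift(8, 22) -> 42  [called from gauge_drift, line 4]
  gauge_drift(10, 12) -> 42  [called from gauge_drift, line 4]
  gauge_drift(12, 0) -> 42  [called from weigh_samples, line 19]
  weigh_samples([1, 4, 8, 9, 12, 1, 3]) -> 42  [called from main, line 25]
Origin of each log line:
  1: emitted by main (line 24)
  2: emitted by split_margin (line 7)
  3: emitted by split_margin (line 12)
  4: emitted by weigh_samples (line 18)
  5: emitted by main (line 26)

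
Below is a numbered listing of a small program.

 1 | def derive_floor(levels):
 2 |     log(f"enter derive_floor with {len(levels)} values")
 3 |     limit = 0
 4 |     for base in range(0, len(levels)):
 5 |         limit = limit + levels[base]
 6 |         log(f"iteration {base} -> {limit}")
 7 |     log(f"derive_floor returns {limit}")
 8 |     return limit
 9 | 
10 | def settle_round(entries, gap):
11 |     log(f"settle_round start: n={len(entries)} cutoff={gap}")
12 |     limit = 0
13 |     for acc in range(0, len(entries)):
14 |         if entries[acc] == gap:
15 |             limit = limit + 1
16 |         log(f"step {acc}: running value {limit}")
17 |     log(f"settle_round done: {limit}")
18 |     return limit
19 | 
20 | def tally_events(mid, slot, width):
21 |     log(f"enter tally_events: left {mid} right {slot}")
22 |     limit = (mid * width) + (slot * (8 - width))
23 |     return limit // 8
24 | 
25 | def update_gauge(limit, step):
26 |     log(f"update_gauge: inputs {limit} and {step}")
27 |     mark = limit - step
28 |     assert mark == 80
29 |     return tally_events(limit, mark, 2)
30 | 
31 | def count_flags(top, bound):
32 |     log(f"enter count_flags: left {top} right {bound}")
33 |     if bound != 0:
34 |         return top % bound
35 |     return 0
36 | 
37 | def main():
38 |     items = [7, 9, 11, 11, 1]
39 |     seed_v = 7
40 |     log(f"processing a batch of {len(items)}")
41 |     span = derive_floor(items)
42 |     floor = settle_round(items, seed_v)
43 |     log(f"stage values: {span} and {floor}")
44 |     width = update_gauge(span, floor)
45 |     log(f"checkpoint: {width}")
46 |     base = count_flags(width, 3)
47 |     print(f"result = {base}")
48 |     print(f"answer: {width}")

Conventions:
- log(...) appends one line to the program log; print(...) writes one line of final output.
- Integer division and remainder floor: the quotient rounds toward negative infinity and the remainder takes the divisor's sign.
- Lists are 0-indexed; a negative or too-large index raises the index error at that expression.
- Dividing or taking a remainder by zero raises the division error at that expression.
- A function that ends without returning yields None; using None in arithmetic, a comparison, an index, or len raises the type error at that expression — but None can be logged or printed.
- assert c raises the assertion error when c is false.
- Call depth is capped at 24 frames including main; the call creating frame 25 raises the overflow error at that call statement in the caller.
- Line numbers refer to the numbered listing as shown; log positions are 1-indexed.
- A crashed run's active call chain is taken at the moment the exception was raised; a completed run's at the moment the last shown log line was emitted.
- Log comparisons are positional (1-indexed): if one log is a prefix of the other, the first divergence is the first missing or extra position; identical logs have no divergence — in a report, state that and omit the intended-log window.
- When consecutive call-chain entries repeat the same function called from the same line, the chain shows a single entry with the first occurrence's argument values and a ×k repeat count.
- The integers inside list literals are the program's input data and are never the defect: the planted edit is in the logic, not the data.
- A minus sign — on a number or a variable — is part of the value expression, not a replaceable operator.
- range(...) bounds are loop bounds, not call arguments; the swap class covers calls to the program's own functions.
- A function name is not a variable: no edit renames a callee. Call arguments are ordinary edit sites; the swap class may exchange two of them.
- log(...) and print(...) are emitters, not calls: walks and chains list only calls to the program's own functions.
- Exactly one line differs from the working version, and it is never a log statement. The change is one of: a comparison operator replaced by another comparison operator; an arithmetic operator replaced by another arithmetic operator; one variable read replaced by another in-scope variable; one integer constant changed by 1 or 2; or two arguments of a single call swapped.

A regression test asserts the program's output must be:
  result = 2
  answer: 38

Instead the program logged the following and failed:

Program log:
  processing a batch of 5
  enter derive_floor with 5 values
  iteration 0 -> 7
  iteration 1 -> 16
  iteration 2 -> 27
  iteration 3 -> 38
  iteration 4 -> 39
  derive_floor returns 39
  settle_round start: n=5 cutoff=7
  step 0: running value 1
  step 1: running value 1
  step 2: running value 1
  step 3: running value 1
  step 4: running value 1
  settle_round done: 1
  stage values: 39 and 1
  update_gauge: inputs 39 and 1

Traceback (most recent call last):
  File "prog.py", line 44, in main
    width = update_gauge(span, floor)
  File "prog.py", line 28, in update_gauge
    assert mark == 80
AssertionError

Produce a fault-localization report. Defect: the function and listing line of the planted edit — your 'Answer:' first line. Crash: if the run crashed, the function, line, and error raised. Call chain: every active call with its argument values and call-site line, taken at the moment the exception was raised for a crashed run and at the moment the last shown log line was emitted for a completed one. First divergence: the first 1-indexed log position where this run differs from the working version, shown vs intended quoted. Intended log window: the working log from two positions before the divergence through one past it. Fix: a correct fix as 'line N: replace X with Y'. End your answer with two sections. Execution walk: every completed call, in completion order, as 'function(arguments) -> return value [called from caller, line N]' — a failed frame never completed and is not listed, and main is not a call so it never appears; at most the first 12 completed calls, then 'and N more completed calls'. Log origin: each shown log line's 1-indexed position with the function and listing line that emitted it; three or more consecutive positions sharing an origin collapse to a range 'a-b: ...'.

Answer: the defect is in update_gauge at line 28.
Key observation: After 17 matching log lines the faulty run goes silent, while the working version continues with 'enter tally_events: left 39 right 38'.
Crash: update_gauge, line 28, AssertionError.
Call chain: main -> update_gauge(39, 1) (called at line 44).
First divergence: position 18 (shown log ended at 17 lines; the working version continues: 'enter tally_events: left 39 right 38').
Intended log window:
  16: stage values: 39 and 1
  17: update_gauge: inputs 39 and 1
  18: enter tally_events: left 39 right 38
  19: checkpoint: 38
Execution walk:
  derive_floor([7, 9, 11, 11, 1]) -> 39  [called from main, line 41]
  settle_round([7, 9, 11, 11, 1], 7) -> 1  [called from main, line 42]
Origin of each log line:
  1 — main, line 40
  2 — derive_floor, line 2
  3-7 — derive_floor, line 6
  8 — derive_floor, line 7
  9 — settle_round, line 11
  10-14 — settle_round, line 16
  15 — settle_round, line 17
  16 — main, line 43
  17 — update_gauge, line 26
A correct fix: line 28: replace `==` with `<=`.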